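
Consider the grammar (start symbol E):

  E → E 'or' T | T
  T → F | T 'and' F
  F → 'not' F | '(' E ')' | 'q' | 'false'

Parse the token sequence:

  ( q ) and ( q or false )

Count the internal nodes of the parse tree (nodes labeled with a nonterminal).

14

[E [T [T [F ( [E [T [F q]]] )]] and [F ( [E [E [T [F q]]] or [T [F false]]] )]]]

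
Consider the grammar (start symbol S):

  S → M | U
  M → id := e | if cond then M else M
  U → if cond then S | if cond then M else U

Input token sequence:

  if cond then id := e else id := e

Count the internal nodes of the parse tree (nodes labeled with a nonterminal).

4

[S [M if cond then [M id := e] else [M id := e]]]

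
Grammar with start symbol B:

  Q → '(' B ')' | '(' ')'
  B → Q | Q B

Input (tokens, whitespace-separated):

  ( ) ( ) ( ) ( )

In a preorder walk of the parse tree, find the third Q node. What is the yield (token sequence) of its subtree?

[B [Q ( )] [B [Q ( )] [B [Q ( )] [B [Q ( )]]]]]

( )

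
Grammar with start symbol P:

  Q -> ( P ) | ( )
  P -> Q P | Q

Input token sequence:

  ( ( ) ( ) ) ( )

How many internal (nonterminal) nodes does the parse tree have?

[P [Q ( [P [Q ( )] [P [Q ( )]]] )] [P [Q ( )]]]

8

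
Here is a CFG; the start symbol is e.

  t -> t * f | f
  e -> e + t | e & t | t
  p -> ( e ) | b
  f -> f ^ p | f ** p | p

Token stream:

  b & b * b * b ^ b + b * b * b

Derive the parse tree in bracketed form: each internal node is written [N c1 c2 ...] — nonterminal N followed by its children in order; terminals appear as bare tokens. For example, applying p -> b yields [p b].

[e [e [e [t [f [p b]]]] & [t [t [t [f [p b]]] * [f [p b]]] * [f [f [p b]] ^ [p b]]]] + [t [t [t [f [p b]]] * [f [p b]]] * [f [p b]]]]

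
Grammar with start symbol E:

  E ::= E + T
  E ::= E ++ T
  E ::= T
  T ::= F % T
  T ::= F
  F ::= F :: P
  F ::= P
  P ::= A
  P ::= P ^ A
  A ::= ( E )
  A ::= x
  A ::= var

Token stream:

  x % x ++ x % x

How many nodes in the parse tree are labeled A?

4

[E [E [T [F [P [A x]]] % [T [F [P [A x]]]]]] ++ [T [F [P [A x]]] % [T [F [P [A x]]]]]]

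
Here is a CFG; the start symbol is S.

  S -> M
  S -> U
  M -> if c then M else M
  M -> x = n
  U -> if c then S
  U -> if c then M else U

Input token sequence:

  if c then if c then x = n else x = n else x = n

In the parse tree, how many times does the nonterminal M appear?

5

[S [M if c then [M if c then [M x = n] else [M x = n]] else [M x = n]]]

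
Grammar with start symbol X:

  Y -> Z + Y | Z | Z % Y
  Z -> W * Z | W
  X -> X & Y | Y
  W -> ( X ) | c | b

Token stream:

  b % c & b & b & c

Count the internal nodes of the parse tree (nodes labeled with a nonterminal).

19

[X [X [X [X [Y [Z [W b]] % [Y [Z [W c]]]]] & [Y [Z [W b]]]] & [Y [Z [W b]]]] & [Y [Z [W c]]]]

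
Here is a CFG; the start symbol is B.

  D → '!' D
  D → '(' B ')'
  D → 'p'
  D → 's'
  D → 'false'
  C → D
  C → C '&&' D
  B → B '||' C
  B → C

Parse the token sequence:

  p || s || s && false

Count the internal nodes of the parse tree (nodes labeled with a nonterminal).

11

[B [B [B [C [D p]]] || [C [D s]]] || [C [C [D s]] && [D false]]]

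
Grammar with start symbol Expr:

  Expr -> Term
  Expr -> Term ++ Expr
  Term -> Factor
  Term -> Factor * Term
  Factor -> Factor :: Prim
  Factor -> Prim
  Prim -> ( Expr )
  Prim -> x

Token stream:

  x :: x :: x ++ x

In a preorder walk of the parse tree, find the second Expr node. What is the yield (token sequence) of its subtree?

[Expr [Term [Factor [Factor [Factor [Prim x]] :: [Prim x]] :: [Prim x]]] ++ [Expr [Term [Factor [Prim x]]]]]

x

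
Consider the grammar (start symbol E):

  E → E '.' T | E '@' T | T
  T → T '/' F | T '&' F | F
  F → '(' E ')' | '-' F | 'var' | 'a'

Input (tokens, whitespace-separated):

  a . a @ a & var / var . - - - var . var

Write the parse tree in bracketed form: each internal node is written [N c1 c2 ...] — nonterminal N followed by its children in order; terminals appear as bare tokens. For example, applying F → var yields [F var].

[E [E [E [E [E [T [F a]]] . [T [F a]]] @ [T [T [T [F a]] & [F var]] / [F var]]] . [T [F - [F - [F - [F var]]]]]] . [T [F var]]]

E
E . T
E . T . T
E @ T . T . T
E . T @ T . T . T
T . T @ T . T . T
F . T @ T . T . T
a . T @ T . T . T
a . F @ T . T . T
a . a @ T . T . T
a . a @ T / F . T . T
a . a @ T & F / F . T . T
a . a @ F & F / F . T . T
a . a @ a & F / F . T . T
a . a @ a & var / F . T . T
a . a @ a & var / var . T . T
a . a @ a & var / var . F . T
a . a @ a & var / var . - F . T
a . a @ a & var / var . - - F . T
a . a @ a & var / var . - - - F . T
a . a @ a & var / var . - - - var . T
a . a @ a & var / var . - - - var . F
a . a @ a & var / var . - - - var . var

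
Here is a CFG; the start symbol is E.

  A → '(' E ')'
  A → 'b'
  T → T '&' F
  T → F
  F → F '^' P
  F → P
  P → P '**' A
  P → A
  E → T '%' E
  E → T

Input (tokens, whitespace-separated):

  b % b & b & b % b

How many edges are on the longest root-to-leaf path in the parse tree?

8

[E [T [F [P [A b]]]] % [E [T [T [T [F [P [A b]]]] & [F [P [A b]]]] & [F [P [A b]]]] % [E [T [F [P [A b]]]]]]]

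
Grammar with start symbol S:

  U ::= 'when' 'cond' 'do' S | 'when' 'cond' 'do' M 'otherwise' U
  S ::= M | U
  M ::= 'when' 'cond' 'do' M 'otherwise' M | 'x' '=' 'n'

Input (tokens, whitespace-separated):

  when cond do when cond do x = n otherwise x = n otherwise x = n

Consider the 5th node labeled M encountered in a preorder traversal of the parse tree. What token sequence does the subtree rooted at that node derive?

[S [M when cond do [M when cond do [M x = n] otherwise [M x = n]] otherwise [M x = n]]]

x = n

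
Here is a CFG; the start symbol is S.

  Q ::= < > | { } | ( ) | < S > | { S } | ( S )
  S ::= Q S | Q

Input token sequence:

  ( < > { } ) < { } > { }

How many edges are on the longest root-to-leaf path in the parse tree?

[S [Q ( [S [Q < >] [S [Q { }]]] )] [S [Q < [S [Q { }]] >] [S [Q { }]]]]

5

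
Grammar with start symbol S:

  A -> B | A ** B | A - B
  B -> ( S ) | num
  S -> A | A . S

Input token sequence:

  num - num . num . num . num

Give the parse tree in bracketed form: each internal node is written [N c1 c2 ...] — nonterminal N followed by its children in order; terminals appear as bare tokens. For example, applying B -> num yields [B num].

S
A . S
A - B . S
B - B . S
num - B . S
num - num . S
num - num . A . S
num - num . B . S
num - num . num . S
num - num . num . A . S
num - num . num . B . S
num - num . num . num . S
num - num . num . num . A
num - num . num . num . B
num - num . num . num . num

[S [A [A [B num]] - [B num]] . [S [A [B num]] . [S [A [B num]] . [S [A [B num]]]]]]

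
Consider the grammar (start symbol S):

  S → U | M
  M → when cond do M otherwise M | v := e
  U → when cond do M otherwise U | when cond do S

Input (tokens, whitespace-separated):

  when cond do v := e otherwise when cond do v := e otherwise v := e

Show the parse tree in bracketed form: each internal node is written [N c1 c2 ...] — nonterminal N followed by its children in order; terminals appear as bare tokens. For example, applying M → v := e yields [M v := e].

[S [M when cond do [M v := e] otherwise [M when cond do [M v := e] otherwise [M v := e]]]]

S
M
when cond do M otherwise M
when cond do v := e otherwise M
when cond do v := e otherwise when cond do M otherwise M
when cond do v := e otherwise when cond do v := e otherwise M
when cond do v := e otherwise when cond do v := e otherwise v := e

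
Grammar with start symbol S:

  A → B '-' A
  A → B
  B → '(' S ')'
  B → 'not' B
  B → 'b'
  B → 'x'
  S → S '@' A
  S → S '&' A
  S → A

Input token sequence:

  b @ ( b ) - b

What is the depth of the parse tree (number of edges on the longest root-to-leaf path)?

[S [S [A [B b]]] @ [A [B ( [S [A [B b]]] )] - [A [B b]]]]

6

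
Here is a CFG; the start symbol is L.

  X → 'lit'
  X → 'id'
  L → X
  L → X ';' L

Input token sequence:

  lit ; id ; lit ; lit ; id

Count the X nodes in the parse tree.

5

[L [X lit] ; [L [X id] ; [L [X lit] ; [L [X lit] ; [L [X id]]]]]]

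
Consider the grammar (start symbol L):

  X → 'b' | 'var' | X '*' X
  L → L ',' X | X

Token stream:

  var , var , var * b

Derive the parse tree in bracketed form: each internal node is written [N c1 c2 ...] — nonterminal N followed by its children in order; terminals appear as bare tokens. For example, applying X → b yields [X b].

L
L , X
L , X , X
X , X , X
var , X , X
var , var , X
var , var , X * X
var , var , var * X
var , var , var * b

[L [L [L [X var]] , [X var]] , [X [X var] * [X b]]]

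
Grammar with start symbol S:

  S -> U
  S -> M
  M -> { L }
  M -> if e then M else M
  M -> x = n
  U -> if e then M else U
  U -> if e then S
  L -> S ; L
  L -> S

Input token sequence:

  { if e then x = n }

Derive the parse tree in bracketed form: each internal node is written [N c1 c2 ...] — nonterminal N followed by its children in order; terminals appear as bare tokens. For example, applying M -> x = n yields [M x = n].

[S [M { [L [S [U if e then [S [M x = n]]]]] }]]

S
M
{ L }
{ S }
{ U }
{ if e then S }
{ if e then M }
{ if e then x = n }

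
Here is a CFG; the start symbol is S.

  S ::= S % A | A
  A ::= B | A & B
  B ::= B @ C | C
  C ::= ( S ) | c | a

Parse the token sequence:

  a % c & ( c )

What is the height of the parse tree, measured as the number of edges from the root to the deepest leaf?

[S [S [A [B [C a]]]] % [A [A [B [C c]]] & [B [C ( [S [A [B [C c]]]] )]]]]

8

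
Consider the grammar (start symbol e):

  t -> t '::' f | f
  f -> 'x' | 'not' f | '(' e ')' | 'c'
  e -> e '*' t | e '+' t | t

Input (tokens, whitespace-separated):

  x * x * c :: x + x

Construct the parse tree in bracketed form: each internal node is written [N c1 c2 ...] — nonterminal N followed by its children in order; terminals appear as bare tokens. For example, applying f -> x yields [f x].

[e [e [e [e [t [f x]]] * [t [f x]]] * [t [t [f c]] :: [f x]]] + [t [f x]]]

e
e + t
e * t + t
e * t * t + t
t * t * t + t
f * t * t + t
x * t * t + t
x * f * t + t
x * x * t + t
x * x * t :: f + t
x * x * f :: f + t
x * x * c :: f + t
x * x * c :: x + t
x * x * c :: x + f
x * x * c :: x + x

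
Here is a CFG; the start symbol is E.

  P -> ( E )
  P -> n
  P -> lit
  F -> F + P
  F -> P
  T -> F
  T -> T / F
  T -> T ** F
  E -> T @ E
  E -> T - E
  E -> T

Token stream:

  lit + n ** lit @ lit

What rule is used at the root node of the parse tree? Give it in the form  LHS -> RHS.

[E [T [T [F [F [P lit]] + [P n]]] ** [F [P lit]]] @ [E [T [F [P lit]]]]]

E -> T @ E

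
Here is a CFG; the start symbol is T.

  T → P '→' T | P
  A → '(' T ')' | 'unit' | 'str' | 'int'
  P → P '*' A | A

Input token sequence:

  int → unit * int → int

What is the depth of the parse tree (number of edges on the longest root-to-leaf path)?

[T [P [A int]] → [T [P [P [A unit]] * [A int]] → [T [P [A int]]]]]

5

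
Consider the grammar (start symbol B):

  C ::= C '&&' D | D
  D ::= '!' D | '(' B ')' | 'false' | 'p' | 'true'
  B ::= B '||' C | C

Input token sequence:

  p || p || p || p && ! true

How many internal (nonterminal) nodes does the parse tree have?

15

[B [B [B [B [C [D p]]] || [C [D p]]] || [C [D p]]] || [C [C [D p]] && [D ! [D true]]]]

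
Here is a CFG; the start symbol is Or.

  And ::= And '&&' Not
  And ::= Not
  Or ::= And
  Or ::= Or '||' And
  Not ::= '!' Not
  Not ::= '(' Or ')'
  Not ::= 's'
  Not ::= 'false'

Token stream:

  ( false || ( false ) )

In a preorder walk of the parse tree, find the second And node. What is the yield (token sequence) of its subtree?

[Or [And [Not ( [Or [Or [And [Not false]]] || [And [Not ( [Or [And [Not false]]] )]]] )]]]

false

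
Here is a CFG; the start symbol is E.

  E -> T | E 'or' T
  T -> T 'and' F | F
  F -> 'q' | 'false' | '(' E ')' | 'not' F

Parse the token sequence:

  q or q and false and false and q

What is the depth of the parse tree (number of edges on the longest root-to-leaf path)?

[E [E [T [F q]]] or [T [T [T [T [F q]] and [F false]] and [F false]] and [F q]]]

6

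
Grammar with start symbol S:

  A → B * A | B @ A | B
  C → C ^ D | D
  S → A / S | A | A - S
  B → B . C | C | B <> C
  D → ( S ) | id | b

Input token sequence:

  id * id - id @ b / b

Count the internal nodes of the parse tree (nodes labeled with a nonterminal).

23

[S [A [B [C [D id]]] * [A [B [C [D id]]]]] - [S [A [B [C [D id]]] @ [A [B [C [D b]]]]] / [S [A [B [C [D b]]]]]]]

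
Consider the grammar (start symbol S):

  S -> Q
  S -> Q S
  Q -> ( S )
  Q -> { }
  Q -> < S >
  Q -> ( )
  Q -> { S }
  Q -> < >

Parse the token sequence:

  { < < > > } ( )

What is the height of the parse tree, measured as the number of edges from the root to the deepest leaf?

[S [Q { [S [Q < [S [Q < >]] >]] }] [S [Q ( )]]]

6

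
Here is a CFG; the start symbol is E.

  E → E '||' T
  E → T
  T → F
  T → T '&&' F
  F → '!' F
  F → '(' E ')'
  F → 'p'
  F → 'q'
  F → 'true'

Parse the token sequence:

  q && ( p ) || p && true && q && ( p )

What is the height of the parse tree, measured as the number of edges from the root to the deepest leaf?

[E [E [T [T [F q]] && [F ( [E [T [F p]]] )]]] || [T [T [T [T [F p]] && [F true]] && [F q]] && [F ( [E [T [F p]]] )]]]

7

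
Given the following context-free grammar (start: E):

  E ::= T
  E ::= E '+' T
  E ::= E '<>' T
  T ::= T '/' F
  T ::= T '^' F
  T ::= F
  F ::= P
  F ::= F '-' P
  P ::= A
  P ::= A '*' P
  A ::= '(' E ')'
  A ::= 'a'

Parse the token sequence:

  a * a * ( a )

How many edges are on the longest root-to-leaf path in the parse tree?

[E [T [F [P [A a] * [P [A a] * [P [A ( [E [T [F [P [A a]]]]] )]]]]]]]

12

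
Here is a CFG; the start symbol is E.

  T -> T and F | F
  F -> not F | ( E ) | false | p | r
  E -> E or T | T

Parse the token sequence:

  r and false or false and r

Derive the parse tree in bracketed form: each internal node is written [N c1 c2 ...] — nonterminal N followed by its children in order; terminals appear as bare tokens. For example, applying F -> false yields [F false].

[E [E [T [T [F r]] and [F false]]] or [T [T [F false]] and [F r]]]

E
E or T
T or T
T and F or T
F and F or T
r and F or T
r and false or T
r and false or T and F
r and false or F and F
r and false or false and F
r and false or false and r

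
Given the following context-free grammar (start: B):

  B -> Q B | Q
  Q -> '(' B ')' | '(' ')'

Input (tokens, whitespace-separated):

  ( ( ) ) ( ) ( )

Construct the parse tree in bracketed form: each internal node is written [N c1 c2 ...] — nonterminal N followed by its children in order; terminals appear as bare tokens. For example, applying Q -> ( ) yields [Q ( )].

B
Q B
( B ) B
( Q ) B
( ( ) ) B
( ( ) ) Q B
( ( ) ) ( ) B
( ( ) ) ( ) Q
( ( ) ) ( ) ( )

[B [Q ( [B [Q ( )]] )] [B [Q ( )] [B [Q ( )]]]]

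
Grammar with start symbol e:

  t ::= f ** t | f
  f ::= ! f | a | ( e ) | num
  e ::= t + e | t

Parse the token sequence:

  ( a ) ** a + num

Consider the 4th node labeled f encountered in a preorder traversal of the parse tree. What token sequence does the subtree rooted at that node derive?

num

[e [t [f ( [e [t [f a]]] )] ** [t [f a]]] + [e [t [f num]]]]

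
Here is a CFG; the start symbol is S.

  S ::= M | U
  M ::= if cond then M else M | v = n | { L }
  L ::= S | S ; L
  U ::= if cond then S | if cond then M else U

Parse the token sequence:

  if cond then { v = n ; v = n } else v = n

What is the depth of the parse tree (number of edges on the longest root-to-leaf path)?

[S [M if cond then [M { [L [S [M v = n]] ; [L [S [M v = n]]]] }] else [M v = n]]]

7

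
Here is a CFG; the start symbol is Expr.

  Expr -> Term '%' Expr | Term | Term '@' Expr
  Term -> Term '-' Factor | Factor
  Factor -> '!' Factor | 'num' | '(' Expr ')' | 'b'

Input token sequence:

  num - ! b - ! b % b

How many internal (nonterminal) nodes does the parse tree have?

12

[Expr [Term [Term [Term [Factor num]] - [Factor ! [Factor b]]] - [Factor ! [Factor b]]] % [Expr [Term [Factor b]]]]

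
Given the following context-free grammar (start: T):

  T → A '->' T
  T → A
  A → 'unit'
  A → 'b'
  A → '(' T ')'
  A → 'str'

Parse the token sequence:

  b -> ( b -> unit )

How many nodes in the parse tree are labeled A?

[T [A b] -> [T [A ( [T [A b] -> [T [A unit]]] )]]]

4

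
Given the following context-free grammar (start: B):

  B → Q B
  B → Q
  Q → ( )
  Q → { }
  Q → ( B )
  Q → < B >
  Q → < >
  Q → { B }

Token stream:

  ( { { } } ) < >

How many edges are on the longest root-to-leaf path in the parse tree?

6

[B [Q ( [B [Q { [B [Q { }]] }]] )] [B [Q < >]]]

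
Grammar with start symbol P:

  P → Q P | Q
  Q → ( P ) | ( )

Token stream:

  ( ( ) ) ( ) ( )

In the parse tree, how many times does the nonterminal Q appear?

4

[P [Q ( [P [Q ( )]] )] [P [Q ( )] [P [Q ( )]]]]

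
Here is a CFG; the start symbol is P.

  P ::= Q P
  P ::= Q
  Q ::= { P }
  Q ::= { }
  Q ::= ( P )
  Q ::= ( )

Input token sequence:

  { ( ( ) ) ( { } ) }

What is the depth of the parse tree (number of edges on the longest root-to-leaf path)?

[P [Q { [P [Q ( [P [Q ( )]] )] [P [Q ( [P [Q { }]] )]]] }]]

7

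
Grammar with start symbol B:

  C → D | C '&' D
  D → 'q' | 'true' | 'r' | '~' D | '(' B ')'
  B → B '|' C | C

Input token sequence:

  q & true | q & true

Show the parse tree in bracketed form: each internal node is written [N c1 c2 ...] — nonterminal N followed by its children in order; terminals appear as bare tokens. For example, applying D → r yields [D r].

B
B | C
C | C
C & D | C
D & D | C
q & D | C
q & true | C
q & true | C & D
q & true | D & D
q & true | q & D
q & true | q & true

[B [B [C [C [D q]] & [D true]]] | [C [C [D q]] & [D true]]]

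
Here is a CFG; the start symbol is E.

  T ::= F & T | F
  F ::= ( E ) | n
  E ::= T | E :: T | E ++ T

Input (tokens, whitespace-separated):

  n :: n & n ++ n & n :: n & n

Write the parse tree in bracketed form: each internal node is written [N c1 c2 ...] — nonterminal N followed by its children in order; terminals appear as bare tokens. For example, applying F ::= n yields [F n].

[E [E [E [E [T [F n]]] :: [T [F n] & [T [F n]]]] ++ [T [F n] & [T [F n]]]] :: [T [F n] & [T [F n]]]]

E
E :: T
E ++ T :: T
E :: T ++ T :: T
T :: T ++ T :: T
F :: T ++ T :: T
n :: T ++ T :: T
n :: F & T ++ T :: T
n :: n & T ++ T :: T
n :: n & F ++ T :: T
n :: n & n ++ T :: T
n :: n & n ++ F & T :: T
n :: n & n ++ n & T :: T
n :: n & n ++ n & F :: T
n :: n & n ++ n & n :: T
n :: n & n ++ n & n :: F & T
n :: n & n ++ n & n :: n & T
n :: n & n ++ n & n :: n & F
n :: n & n ++ n & n :: n & n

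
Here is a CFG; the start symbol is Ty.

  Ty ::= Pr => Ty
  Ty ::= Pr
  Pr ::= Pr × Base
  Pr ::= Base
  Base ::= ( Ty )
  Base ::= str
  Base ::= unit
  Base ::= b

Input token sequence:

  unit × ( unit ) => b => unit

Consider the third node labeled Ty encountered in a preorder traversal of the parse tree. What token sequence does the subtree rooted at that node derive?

b => unit

[Ty [Pr [Pr [Base unit]] × [Base ( [Ty [Pr [Base unit]]] )]] => [Ty [Pr [Base b]] => [Ty [Pr [Base unit]]]]]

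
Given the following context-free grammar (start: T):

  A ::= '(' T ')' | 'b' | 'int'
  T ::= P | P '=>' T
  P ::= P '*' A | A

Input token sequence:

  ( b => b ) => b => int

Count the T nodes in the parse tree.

5

[T [P [A ( [T [P [A b]] => [T [P [A b]]]] )]] => [T [P [A b]] => [T [P [A int]]]]]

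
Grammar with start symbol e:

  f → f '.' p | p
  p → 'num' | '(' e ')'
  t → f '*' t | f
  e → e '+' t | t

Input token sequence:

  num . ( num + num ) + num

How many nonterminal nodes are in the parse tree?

[e [e [t [f [f [p num]] . [p ( [e [e [t [f [p num]]]] + [t [f [p num]]]] )]]]] + [t [f [p num]]]]

18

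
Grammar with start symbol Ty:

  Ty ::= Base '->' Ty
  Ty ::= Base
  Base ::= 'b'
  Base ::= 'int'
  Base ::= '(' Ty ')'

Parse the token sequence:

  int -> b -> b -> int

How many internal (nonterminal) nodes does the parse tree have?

8

[Ty [Base int] -> [Ty [Base b] -> [Ty [Base b] -> [Ty [Base int]]]]]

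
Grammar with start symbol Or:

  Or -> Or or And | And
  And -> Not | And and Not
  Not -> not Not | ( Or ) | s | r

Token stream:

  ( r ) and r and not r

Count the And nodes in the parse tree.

4

[Or [And [And [And [Not ( [Or [And [Not r]]] )]] and [Not r]] and [Not not [Not r]]]]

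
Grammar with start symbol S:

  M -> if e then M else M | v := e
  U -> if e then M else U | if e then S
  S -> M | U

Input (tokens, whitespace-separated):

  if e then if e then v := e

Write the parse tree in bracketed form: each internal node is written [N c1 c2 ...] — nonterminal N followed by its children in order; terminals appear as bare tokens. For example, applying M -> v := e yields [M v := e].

S
U
if e then S
if e then U
if e then if e then S
if e then if e then M
if e then if e then v := e

[S [U if e then [S [U if e then [S [M v := e]]]]]]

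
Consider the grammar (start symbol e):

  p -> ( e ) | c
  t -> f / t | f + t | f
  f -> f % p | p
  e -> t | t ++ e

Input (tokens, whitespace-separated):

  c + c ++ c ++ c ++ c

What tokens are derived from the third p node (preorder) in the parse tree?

c

[e [t [f [p c]] + [t [f [p c]]]] ++ [e [t [f [p c]]] ++ [e [t [f [p c]]] ++ [e [t [f [p c]]]]]]]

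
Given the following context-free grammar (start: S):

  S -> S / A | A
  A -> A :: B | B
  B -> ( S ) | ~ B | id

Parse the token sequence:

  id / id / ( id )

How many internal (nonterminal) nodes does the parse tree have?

[S [S [S [A [B id]]] / [A [B id]]] / [A [B ( [S [A [B id]]] )]]]

12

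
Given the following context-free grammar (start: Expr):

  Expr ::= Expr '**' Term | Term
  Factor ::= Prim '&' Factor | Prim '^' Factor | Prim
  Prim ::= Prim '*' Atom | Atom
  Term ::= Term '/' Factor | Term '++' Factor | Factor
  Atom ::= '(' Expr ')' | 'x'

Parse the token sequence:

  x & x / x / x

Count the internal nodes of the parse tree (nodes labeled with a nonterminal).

16

[Expr [Term [Term [Term [Factor [Prim [Atom x]] & [Factor [Prim [Atom x]]]]] / [Factor [Prim [Atom x]]]] / [Factor [Prim [Atom x]]]]]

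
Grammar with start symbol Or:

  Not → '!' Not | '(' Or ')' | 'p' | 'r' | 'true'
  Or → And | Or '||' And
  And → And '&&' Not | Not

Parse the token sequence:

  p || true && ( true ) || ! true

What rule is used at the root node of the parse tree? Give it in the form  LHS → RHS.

[Or [Or [Or [And [Not p]]] || [And [And [Not true]] && [Not ( [Or [And [Not true]]] )]]] || [And [Not ! [Not true]]]]

Or → Or '||' And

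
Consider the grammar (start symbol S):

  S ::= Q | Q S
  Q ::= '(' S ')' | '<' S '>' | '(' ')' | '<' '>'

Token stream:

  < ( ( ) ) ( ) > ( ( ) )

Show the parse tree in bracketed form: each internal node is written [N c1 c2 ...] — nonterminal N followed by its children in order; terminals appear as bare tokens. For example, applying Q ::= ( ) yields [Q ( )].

S
Q S
< S > S
< Q S > S
< ( S ) S > S
< ( Q ) S > S
< ( ( ) ) S > S
< ( ( ) ) Q > S
< ( ( ) ) ( ) > S
< ( ( ) ) ( ) > Q
< ( ( ) ) ( ) > ( S )
< ( ( ) ) ( ) > ( Q )
< ( ( ) ) ( ) > ( ( ) )

[S [Q < [S [Q ( [S [Q ( )]] )] [S [Q ( )]]] >] [S [Q ( [S [Q ( )]] )]]]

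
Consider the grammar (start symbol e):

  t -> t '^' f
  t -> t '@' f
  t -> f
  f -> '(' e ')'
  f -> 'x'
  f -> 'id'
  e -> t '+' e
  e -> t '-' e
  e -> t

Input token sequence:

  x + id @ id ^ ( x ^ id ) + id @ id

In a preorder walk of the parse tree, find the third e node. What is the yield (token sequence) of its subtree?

[e [t [f x]] + [e [t [t [t [f id]] @ [f id]] ^ [f ( [e [t [t [f x]] ^ [f id]]] )]] + [e [t [t [f id]] @ [f id]]]]]

x ^ id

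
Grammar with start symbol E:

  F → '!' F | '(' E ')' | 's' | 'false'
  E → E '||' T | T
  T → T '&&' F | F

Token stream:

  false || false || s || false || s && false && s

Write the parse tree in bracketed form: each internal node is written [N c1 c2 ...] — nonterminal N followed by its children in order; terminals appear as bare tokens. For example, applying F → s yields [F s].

[E [E [E [E [E [T [F false]]] || [T [F false]]] || [T [F s]]] || [T [F false]]] || [T [T [T [F s]] && [F false]] && [F s]]]

E
E || T
E || T || T
E || T || T || T
E || T || T || T || T
T || T || T || T || T
F || T || T || T || T
false || T || T || T || T
false || F || T || T || T
false || false || T || T || T
false || false || F || T || T
false || false || s || T || T
false || false || s || F || T
false || false || s || false || T
false || false || s || false || T && F
false || false || s || false || T && F && F
false || false || s || false || F && F && F
false || false || s || false || s && F && F
false || false || s || false || s && false && F
false || false || s || false || s && false && s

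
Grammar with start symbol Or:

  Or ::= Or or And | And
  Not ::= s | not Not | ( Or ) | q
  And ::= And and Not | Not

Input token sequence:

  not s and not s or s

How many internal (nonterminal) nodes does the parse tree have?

10

[Or [Or [And [And [Not not [Not s]]] and [Not not [Not s]]]] or [And [Not s]]]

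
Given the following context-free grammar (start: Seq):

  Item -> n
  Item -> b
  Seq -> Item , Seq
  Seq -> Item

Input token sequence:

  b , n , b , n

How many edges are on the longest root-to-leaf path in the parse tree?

[Seq [Item b] , [Seq [Item n] , [Seq [Item b] , [Seq [Item n]]]]]

5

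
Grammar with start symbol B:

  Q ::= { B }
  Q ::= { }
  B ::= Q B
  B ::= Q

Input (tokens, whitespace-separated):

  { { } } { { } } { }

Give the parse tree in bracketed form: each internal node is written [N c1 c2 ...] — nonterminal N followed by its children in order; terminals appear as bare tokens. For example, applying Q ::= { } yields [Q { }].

[B [Q { [B [Q { }]] }] [B [Q { [B [Q { }]] }] [B [Q { }]]]]

B
Q B
{ B } B
{ Q } B
{ { } } B
{ { } } Q B
{ { } } { B } B
{ { } } { Q } B
{ { } } { { } } B
{ { } } { { } } Q
{ { } } { { } } { }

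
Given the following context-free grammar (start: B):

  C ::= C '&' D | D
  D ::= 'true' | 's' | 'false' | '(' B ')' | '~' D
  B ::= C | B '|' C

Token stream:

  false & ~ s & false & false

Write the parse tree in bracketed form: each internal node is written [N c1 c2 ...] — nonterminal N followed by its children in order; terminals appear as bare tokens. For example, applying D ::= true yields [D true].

[B [C [C [C [C [D false]] & [D ~ [D s]]] & [D false]] & [D false]]]

B
C
C & D
C & D & D
C & D & D & D
D & D & D & D
false & D & D & D
false & ~ D & D & D
false & ~ s & D & D
false & ~ s & false & D
false & ~ s & false & false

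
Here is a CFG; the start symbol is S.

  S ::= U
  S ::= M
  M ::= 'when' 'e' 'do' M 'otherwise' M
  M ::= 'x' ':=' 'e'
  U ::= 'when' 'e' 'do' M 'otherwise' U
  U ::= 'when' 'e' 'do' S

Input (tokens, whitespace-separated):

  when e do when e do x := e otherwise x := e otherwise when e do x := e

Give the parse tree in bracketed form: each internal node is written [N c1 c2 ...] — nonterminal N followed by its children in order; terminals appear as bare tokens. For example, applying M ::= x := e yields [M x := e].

[S [U when e do [M when e do [M x := e] otherwise [M x := e]] otherwise [U when e do [S [M x := e]]]]]

S
U
when e do M otherwise U
when e do when e do M otherwise M otherwise U
when e do when e do x := e otherwise M otherwise U
when e do when e do x := e otherwise x := e otherwise U
when e do when e do x := e otherwise x := e otherwise when e do S
when e do when e do x := e otherwise x := e otherwise when e do M
when e do when e do x := e otherwise x := e otherwise when e do x := e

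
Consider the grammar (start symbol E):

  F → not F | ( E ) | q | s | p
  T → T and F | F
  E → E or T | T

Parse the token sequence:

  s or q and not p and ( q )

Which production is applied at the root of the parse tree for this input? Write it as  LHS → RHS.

[E [E [T [F s]]] or [T [T [T [F q]] and [F not [F p]]] and [F ( [E [T [F q]]] )]]]

E → E or T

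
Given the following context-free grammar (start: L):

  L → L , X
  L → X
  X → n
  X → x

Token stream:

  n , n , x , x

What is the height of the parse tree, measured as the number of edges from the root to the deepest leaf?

[L [L [L [L [X n]] , [X n]] , [X x]] , [X x]]

5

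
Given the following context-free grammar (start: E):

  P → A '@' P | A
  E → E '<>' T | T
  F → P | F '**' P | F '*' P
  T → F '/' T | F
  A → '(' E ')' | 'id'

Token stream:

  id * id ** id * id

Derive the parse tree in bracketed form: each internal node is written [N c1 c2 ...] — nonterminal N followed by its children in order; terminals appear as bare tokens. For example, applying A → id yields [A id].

[E [T [F [F [F [F [P [A id]]] * [P [A id]]] ** [P [A id]]] * [P [A id]]]]]

E
T
F
F * P
F ** P * P
F * P ** P * P
P * P ** P * P
A * P ** P * P
id * P ** P * P
id * A ** P * P
id * id ** P * P
id * id ** A * P
id * id ** id * P
id * id ** id * A
id * id ** id * id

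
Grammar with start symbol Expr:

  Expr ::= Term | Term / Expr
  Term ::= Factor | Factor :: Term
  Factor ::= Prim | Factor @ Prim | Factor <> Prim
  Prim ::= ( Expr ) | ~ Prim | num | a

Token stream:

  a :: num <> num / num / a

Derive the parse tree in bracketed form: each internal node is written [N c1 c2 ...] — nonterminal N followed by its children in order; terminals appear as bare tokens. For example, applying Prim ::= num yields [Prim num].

Expr
Term / Expr
Factor :: Term / Expr
Prim :: Term / Expr
a :: Term / Expr
a :: Factor / Expr
a :: Factor <> Prim / Expr
a :: Prim <> Prim / Expr
a :: num <> Prim / Expr
a :: num <> num / Expr
a :: num <> num / Term / Expr
a :: num <> num / Factor / Expr
a :: num <> num / Prim / Expr
a :: num <> num / num / Expr
a :: num <> num / num / Term
a :: num <> num / num / Factor
a :: num <> num / num / Prim
a :: num <> num / num / a

[Expr [Term [Factor [Prim a]] :: [Term [Factor [Factor [Prim num]] <> [Prim num]]]] / [Expr [Term [Factor [Prim num]]] / [Expr [Term [Factor [Prim a]]]]]]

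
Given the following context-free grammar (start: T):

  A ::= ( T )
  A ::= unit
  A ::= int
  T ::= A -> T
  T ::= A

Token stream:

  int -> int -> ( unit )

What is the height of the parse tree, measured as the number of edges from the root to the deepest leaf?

[T [A int] -> [T [A int] -> [T [A ( [T [A unit]] )]]]]

6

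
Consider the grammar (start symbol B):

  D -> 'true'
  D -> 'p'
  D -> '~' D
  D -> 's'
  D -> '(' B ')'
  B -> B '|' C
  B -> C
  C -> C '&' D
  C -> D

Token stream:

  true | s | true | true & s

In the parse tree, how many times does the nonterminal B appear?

[B [B [B [B [C [D true]]] | [C [D s]]] | [C [D true]]] | [C [C [D true]] & [D s]]]

4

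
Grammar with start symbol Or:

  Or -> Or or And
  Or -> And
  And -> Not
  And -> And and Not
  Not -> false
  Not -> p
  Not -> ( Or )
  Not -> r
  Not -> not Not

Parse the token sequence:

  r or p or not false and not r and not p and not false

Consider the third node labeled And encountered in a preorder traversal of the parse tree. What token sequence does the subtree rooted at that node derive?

not false and not r and not p and not false

[Or [Or [Or [And [Not r]]] or [And [Not p]]] or [And [And [And [And [Not not [Not false]]] and [Not not [Not r]]] and [Not not [Not p]]] and [Not not [Not false]]]]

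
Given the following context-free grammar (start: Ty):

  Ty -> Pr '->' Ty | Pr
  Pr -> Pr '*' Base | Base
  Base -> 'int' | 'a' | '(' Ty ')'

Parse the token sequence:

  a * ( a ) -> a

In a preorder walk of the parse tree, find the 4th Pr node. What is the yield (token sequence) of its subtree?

[Ty [Pr [Pr [Base a]] * [Base ( [Ty [Pr [Base a]]] )]] -> [Ty [Pr [Base a]]]]

a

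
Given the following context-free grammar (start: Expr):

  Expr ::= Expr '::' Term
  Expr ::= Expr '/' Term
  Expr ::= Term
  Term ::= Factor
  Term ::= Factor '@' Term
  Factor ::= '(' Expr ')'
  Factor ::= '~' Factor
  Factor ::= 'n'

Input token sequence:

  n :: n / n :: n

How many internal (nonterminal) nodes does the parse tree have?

12

[Expr [Expr [Expr [Expr [Term [Factor n]]] :: [Term [Factor n]]] / [Term [Factor n]]] :: [Term [Factor n]]]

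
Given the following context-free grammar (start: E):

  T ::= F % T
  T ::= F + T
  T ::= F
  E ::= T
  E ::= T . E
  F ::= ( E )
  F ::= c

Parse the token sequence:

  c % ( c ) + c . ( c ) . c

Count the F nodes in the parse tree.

7

[E [T [F c] % [T [F ( [E [T [F c]]] )] + [T [F c]]]] . [E [T [F ( [E [T [F c]]] )]] . [E [T [F c]]]]]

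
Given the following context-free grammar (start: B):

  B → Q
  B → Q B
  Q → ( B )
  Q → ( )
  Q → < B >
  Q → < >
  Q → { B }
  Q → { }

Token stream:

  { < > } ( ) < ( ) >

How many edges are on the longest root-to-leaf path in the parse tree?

[B [Q { [B [Q < >]] }] [B [Q ( )] [B [Q < [B [Q ( )]] >]]]]

6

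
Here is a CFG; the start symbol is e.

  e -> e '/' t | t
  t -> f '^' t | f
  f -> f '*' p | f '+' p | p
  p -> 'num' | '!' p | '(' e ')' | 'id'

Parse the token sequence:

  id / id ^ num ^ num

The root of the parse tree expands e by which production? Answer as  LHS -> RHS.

[e [e [t [f [p id]]]] / [t [f [p id]] ^ [t [f [p num]] ^ [t [f [p num]]]]]]

e -> e '/' t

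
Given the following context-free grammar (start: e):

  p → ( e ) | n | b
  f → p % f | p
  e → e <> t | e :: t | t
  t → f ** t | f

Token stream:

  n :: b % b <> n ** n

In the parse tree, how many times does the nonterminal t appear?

4

[e [e [e [t [f [p n]]]] :: [t [f [p b] % [f [p b]]]]] <> [t [f [p n]] ** [t [f [p n]]]]]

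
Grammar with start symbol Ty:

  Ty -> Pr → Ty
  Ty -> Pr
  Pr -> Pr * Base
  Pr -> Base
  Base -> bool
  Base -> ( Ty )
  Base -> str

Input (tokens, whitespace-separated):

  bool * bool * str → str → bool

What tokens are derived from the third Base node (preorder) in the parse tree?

[Ty [Pr [Pr [Pr [Base bool]] * [Base bool]] * [Base str]] → [Ty [Pr [Base str]] → [Ty [Pr [Base bool]]]]]

str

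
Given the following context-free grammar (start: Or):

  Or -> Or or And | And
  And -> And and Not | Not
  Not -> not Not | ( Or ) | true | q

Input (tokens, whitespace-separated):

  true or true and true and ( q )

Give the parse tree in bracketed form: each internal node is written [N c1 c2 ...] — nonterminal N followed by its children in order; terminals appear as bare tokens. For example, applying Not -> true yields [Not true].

Or
Or or And
And or And
Not or And
true or And
true or And and Not
true or And and Not and Not
true or Not and Not and Not
true or true and Not and Not
true or true and true and Not
true or true and true and ( Or )
true or true and true and ( And )
true or true and true and ( Not )
true or true and true and ( q )

[Or [Or [And [Not true]]] or [And [And [And [Not true]] and [Not true]] and [Not ( [Or [And [Not q]]] )]]]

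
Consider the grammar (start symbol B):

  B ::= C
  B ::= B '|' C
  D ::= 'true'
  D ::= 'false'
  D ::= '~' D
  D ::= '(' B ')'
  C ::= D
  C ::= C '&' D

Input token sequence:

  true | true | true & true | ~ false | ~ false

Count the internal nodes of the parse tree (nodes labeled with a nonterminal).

[B [B [B [B [B [C [D true]]] | [C [D true]]] | [C [C [D true]] & [D true]]] | [C [D ~ [D false]]]] | [C [D ~ [D false]]]]

19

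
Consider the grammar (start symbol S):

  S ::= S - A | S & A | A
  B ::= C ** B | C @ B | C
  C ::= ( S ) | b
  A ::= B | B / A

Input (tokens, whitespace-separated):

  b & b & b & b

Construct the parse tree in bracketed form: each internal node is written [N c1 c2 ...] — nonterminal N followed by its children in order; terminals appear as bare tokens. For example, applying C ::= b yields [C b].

[S [S [S [S [A [B [C b]]]] & [A [B [C b]]]] & [A [B [C b]]]] & [A [B [C b]]]]

S
S & A
S & A & A
S & A & A & A
A & A & A & A
B & A & A & A
C & A & A & A
b & A & A & A
b & B & A & A
b & C & A & A
b & b & A & A
b & b & B & A
b & b & C & A
b & b & b & A
b & b & b & B
b & b & b & C
b & b & b & b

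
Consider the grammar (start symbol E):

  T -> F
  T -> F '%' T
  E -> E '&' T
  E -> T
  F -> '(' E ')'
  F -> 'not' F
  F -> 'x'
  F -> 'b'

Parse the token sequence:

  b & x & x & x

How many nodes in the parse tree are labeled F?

[E [E [E [E [T [F b]]] & [T [F x]]] & [T [F x]]] & [T [F x]]]

4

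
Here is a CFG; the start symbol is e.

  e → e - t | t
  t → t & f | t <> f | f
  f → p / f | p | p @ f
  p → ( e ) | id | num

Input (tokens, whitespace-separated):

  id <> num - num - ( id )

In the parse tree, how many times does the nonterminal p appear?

5

[e [e [e [t [t [f [p id]]] <> [f [p num]]]] - [t [f [p num]]]] - [t [f [p ( [e [t [f [p id]]]] )]]]]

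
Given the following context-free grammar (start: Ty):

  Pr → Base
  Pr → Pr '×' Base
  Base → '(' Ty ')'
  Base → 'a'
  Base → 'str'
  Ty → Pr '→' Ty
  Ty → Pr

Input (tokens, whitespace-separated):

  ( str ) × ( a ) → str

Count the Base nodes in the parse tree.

[Ty [Pr [Pr [Base ( [Ty [Pr [Base str]]] )]] × [Base ( [Ty [Pr [Base a]]] )]] → [Ty [Pr [Base str]]]]

5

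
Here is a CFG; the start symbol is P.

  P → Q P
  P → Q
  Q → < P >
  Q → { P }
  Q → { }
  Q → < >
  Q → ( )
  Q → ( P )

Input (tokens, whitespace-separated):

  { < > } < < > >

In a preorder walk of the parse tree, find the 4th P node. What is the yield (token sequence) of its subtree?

< >

[P [Q { [P [Q < >]] }] [P [Q < [P [Q < >]] >]]]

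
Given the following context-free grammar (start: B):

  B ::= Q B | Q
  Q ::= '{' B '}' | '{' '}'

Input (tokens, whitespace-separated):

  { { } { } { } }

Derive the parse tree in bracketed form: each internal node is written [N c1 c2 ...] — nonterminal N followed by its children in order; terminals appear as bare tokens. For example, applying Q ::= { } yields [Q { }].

B
Q
{ B }
{ Q B }
{ { } B }
{ { } Q B }
{ { } { } B }
{ { } { } Q }
{ { } { } { } }

[B [Q { [B [Q { }] [B [Q { }] [B [Q { }]]]] }]]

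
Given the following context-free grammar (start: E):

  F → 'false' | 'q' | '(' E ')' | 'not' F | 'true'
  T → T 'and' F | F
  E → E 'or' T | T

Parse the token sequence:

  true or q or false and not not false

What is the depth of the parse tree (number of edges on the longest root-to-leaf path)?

5

[E [E [E [T [F true]]] or [T [F q]]] or [T [T [F false]] and [F not [F not [F false]]]]]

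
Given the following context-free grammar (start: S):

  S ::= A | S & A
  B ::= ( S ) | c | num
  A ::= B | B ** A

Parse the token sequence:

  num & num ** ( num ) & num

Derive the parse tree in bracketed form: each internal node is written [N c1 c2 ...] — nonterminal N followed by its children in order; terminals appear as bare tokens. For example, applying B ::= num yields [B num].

[S [S [S [A [B num]]] & [A [B num] ** [A [B ( [S [A [B num]]] )]]]] & [A [B num]]]

S
S & A
S & A & A
A & A & A
B & A & A
num & A & A
num & B ** A & A
num & num ** A & A
num & num ** B & A
num & num ** ( S ) & A
num & num ** ( A ) & A
num & num ** ( B ) & A
num & num ** ( num ) & A
num & num ** ( num ) & B
num & num ** ( num ) & num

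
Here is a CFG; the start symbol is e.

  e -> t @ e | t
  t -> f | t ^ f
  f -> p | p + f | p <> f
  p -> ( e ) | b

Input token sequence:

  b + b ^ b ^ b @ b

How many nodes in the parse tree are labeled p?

[e [t [t [t [f [p b] + [f [p b]]]] ^ [f [p b]]] ^ [f [p b]]] @ [e [t [f [p b]]]]]

5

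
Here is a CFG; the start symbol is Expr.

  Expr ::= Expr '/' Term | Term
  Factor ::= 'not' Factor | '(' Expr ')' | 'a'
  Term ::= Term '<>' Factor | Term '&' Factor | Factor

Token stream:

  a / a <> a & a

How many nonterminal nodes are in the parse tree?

[Expr [Expr [Term [Factor a]]] / [Term [Term [Term [Factor a]] <> [Factor a]] & [Factor a]]]

10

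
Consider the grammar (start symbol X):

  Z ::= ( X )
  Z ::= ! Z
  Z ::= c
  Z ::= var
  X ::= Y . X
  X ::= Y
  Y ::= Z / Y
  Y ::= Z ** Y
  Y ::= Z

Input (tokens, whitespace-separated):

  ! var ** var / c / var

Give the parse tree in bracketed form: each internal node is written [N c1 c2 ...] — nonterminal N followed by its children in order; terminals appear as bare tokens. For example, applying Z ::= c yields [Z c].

X
Y
Z ** Y
! Z ** Y
! var ** Y
! var ** Z / Y
! var ** var / Y
! var ** var / Z / Y
! var ** var / c / Y
! var ** var / c / Z
! var ** var / c / var

[X [Y [Z ! [Z var]] ** [Y [Z var] / [Y [Z c] / [Y [Z var]]]]]]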